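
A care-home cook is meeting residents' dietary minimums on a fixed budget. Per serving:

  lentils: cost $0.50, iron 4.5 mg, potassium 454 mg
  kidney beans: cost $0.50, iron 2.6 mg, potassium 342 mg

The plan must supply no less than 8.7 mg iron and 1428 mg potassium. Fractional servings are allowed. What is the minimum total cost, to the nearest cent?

An LP optimum is at a vertex; with two nutrient constraints at most two foods are used. Check each candidate.
lentils only: max(8.7/4.5, 1428/454) = 3.145 servings → $1.57.
kidney beans only: max(8.7/2.6, 1428/342) = 4.175 servings → $2.09.
lentils + kidney beans: the both-tight solution has a negative serving — not a feasible corner.
The minimum over all feasible corners is $1.57.

$1.57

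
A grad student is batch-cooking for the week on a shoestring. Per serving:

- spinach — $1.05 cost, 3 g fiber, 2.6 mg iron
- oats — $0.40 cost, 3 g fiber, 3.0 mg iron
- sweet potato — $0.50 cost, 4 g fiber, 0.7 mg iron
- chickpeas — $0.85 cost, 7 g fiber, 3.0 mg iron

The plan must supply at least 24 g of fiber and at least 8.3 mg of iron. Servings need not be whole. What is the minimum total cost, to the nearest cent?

$2.91

A basic optimal solution has at most two foods positive. Try each food alone and each pair with both targets met exactly.
spinach only: max(24/3, 8.3/2.6) = 8 servings → $8.40.
oats only: max(24/3, 8.3/3.0) = 8 servings → $3.20.
sweet potato only: max(24/4, 8.3/0.7) = 11.86 servings → $5.93.
chickpeas only: max(24/7, 8.3/3.0) = 3.429 servings → $2.91.
spinach + oats: the both-tight solution has a negative serving — not a feasible corner.
spinach + sweet potato with both tight: 1.976 servings and 4.518 servings → $4.33.
spinach + chickpeas with both targets exact would need a negative amount; discard.
oats + sweet potato with both tight: 1.657 servings and 4.758 servings → $3.04.
oats + chickpeas: the both-tight solution has a negative serving — not a feasible corner.
sweet potato + chickpeas with both tight: 1.958 servings and 2.31 servings → $2.94.
Cheapest feasible corner: $2.91.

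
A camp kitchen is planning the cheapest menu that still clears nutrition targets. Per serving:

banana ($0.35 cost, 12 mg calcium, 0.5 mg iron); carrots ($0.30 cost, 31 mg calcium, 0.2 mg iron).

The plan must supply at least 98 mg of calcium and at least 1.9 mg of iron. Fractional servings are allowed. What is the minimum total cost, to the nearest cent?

A basic optimal solution has at most two foods positive. Try each food alone and each pair with both targets met exactly.
banana only: max(98/12, 1.9/0.5) = 8.167 servings → $2.86.
carrots only: max(98/31, 1.9/0.2) = 9.5 servings → $2.85.
banana + carrots with both tight: 3 servings and 2 servings → $1.65.
The minimum over all feasible corners is $1.65.

$1.65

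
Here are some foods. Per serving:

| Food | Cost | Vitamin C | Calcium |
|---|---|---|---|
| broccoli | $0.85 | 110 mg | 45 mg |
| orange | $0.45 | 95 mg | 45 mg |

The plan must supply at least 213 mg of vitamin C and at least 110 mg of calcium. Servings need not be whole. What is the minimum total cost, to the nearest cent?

$1.10

With two linear requirements the optimum uses one or two foods; enumerate the corners.
broccoli only: max(213/110, 110/45) = 2.444 servings → $2.08.
orange only: max(213/95, 110/45) = 2.444 servings → $1.10.
broccoli + orange with both targets exact would need a negative amount; discard.
So the least-cost plan costs $1.10.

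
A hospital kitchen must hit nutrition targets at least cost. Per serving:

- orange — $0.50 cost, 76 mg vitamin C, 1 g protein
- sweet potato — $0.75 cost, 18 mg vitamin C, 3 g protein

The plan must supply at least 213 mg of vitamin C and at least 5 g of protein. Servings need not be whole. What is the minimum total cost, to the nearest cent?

$1.90

With two linear requirements the optimum uses one or two foods; enumerate the corners.
orange only: max(213/76, 5/1) = 5 servings → $2.50.
sweet potato only: max(213/18, 5/3) = 11.83 servings → $8.88.
orange + sweet potato with both tight: 2.614 servings and 0.7952 servings → $1.90.
So the least-cost plan costs $1.90.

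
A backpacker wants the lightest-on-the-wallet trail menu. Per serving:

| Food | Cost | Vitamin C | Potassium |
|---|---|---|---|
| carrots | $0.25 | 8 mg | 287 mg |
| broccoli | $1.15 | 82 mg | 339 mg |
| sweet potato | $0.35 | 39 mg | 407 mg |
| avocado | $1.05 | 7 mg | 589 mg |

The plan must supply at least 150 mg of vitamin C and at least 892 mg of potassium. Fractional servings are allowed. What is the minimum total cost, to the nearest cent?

$1.35

Check every corner: each single food scaled to meet both minima, and each pair solved so both constraints bind.
carrots only: max(150/8, 892/287) = 18.75 servings → $4.69.
broccoli only: max(150/82, 892/339) = 2.631 servings → $3.03.
sweet potato only: max(150/39, 892/407) = 3.846 servings → $1.35.
avocado only: max(150/7, 892/589) = 21.43 servings → $22.50.
carrots + broccoli with both tight: 1.071 servings and 1.725 servings → $2.25.
carrots + sweet potato: the both-tight solution has a negative serving — not a feasible corner.
carrots + avocado with both targets exact would need a negative amount; discard.
broccoli + sweet potato with both tight: 1.303 servings and 1.106 servings → $1.89.
broccoli + avocado with both tight: 1.788 servings and 0.4854 servings → $2.57.
sweet potato + avocado: intersection lies outside the first quadrant.
Cheapest feasible corner: $1.35.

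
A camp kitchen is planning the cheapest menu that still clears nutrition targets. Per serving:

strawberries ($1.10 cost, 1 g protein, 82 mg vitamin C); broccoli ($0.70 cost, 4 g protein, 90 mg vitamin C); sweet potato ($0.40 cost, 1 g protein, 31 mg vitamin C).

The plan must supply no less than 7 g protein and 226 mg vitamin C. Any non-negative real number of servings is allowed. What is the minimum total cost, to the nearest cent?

For a min-cost LP with two ≥-constraints, a basic feasible solution has at most two positive variables.
strawberries only: max(7/1, 226/82) = 7 servings → $7.70.
broccoli only: max(7/4, 226/90) = 2.511 servings → $1.76.
sweet potato only: max(7/1, 226/31) = 7.29 servings → $2.92.
strawberries + broccoli with both tight: 1.151 servings and 1.462 servings → $2.29.
strawberries + sweet potato with both tight: 0.1765 servings and 6.824 servings → $2.92.
broccoli + sweet potato: the both-tight solution has a negative serving — not a feasible corner.
Cheapest feasible corner: $1.76.

$1.76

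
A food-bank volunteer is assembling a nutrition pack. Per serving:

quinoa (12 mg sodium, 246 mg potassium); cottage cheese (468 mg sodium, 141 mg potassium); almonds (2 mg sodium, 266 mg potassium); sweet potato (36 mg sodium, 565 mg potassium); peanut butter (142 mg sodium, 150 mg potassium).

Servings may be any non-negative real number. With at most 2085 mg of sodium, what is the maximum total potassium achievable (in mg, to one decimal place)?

Potassium per mg sodium: almonds 133, quinoa 20.5, sweet potato 15.69, peanut butter 1.056, cottage cheese 0.3013.
With no serving limits, spend the whole sodium allowance on almonds: 2085 mg / 2 mg × 266 mg = 277305.0 mg.

277305.0 mg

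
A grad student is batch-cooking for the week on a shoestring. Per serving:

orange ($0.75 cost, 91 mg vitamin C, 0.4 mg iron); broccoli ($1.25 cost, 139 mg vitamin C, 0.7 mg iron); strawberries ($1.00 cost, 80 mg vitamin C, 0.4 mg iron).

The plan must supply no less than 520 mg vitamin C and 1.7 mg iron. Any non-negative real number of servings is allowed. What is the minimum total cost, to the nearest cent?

A basic optimal solution has at most two foods positive. Try each food alone and each pair with both targets met exactly.
orange only: max(520/91, 1.7/0.4) = 5.714 servings → $4.29.
broccoli only: max(520/139, 1.7/0.7) = 3.741 servings → $4.68.
strawberries only: max(520/80, 1.7/0.4) = 6.5 servings → $6.50.
orange + broccoli with both targets exact would need a negative amount; discard.
orange + strawberries: intersection lies outside the first quadrant.
broccoli + strawberries with both targets exact would need a negative amount; discard.
The minimum over all feasible corners is $4.29.

$4.29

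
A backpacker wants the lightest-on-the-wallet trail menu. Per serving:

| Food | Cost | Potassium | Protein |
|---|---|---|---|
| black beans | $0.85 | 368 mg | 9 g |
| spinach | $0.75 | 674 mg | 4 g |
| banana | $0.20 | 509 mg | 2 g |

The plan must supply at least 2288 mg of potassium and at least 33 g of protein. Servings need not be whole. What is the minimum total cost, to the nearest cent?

$3.14

This is a tiny linear program; its minimum lies at a vertex of the feasible set. List the vertices and price them.
black beans only: max(2288/368, 33/9) = 6.217 servings → $5.28.
spinach only: max(2288/674, 33/4) = 8.25 servings → $6.19.
banana only: max(2288/509, 33/2) = 16.5 servings → $3.30.
black beans + spinach with both tight: 2.849 servings and 1.839 servings → $3.80.
black beans + banana with both tight: 3.178 servings and 2.197 servings → $3.14.
spinach + banana: the both-tight solution has a negative serving — not a feasible corner.
So the least-cost plan costs $3.14.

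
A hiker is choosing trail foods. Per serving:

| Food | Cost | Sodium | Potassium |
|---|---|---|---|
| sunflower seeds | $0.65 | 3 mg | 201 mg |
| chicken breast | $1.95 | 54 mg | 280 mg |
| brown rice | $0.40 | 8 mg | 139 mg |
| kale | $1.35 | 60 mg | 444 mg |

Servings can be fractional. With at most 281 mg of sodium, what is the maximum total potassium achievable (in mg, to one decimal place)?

Potassium per mg sodium: sunflower seeds 67, brown rice 17.38, kale 7.4, chicken breast 5.185.
With no serving limits, spend the whole sodium allowance on sunflower seeds: 281 mg / 3 mg × 201 mg = 18827.0 mg.

18827.0 mg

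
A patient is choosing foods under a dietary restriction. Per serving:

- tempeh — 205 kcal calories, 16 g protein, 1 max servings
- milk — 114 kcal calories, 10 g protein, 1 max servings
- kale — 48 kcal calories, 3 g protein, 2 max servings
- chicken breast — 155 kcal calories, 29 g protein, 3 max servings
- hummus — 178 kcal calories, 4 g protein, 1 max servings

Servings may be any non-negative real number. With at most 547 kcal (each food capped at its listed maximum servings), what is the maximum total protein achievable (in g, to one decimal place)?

Protein per kcal: chicken breast 0.1871, milk 0.08772, tempeh 0.07805, kale 0.0625, hummus 0.02247.
Take 3 servings of chicken breast: uses 465 kcal, +87.0 g protein (running total 87.0 g).
Take 0.7193 servings of milk: uses 82 kcal, +7.2 g protein (running total 94.2 g).
Filling greedily by protein-per-kcal is optimal for one linear limit, giving 94.2 g.

94.2 g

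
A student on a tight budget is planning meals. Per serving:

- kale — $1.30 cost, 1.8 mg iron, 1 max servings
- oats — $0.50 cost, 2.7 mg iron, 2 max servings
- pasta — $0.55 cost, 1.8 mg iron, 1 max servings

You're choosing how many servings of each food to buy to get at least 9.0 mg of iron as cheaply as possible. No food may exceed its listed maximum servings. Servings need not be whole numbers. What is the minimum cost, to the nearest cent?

Cost per mg of iron: oats $0.1852, pasta $0.3056, kale $0.7222.
Take 2 servings of oats: +5.4 mg iron for $1.00 (total $1.00, still need 3.6 mg).
Take 1 serving of pasta: +1.8 mg iron for $0.55 (total $1.55, still need 1.8 mg).
Take 1 serving of kale: +1.8 mg iron for $1.30 (total $2.85, still need 0.0 mg).
Filling from the cheapest source first is optimal under one linear minimum: $2.85.

$2.85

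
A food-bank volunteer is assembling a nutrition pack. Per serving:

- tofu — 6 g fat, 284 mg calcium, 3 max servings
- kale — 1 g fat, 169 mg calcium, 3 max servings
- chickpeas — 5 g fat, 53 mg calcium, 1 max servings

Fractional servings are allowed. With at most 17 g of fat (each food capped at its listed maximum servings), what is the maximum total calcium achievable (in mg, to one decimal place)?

Calcium per g fat: kale 169, tofu 47.33, chickpeas 10.6.
Take 3 servings of kale: uses 3 g fat, +507.0 mg calcium (running total 507.0 mg).
Take 2.333 servings of tofu: uses 14 g fat, +662.7 mg calcium (running total 1169.7 mg).
Filling greedily by calcium-per-g fat is optimal for one linear limit, giving 1169.7 mg.

1169.7 mg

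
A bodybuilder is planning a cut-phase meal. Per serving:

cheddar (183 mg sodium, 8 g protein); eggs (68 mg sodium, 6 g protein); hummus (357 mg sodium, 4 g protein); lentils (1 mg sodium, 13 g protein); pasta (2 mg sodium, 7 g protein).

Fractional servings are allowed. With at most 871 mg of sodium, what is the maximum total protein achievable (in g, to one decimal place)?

Protein per mg sodium: lentils 13, pasta 3.5, eggs 0.08824, cheddar 0.04372, hummus 0.0112.
With no serving limits, spend the whole sodium allowance on lentils: 871 mg / 1 mg × 13 g = 11323.0 g.

11323.0 g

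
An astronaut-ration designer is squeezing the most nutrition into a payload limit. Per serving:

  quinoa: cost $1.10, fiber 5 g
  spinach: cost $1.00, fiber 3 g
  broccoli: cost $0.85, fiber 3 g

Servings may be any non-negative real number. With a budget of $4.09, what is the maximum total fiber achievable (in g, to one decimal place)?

Fiber per dollar: quinoa 4.545, broccoli 3.529, spinach 3.
With no serving limits, spend the whole cost allowance on quinoa: $4.09 / $1.10 × 5 g = 18.6 g.

18.6 g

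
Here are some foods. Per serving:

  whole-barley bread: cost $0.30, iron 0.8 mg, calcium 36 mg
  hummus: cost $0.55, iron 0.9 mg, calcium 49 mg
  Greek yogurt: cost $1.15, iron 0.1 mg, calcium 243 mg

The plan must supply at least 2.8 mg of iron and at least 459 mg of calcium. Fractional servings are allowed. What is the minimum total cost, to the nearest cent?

$2.60

whole-barley bread only: max(2.8/0.8, 459/36) = 12.75 servings → $3.83.
hummus only: max(2.8/0.9, 459/49) = 9.367 servings → $5.15.
Greek yogurt only: max(2.8/0.1, 459/243) = 28 servings → $32.20.
whole-barley bread + hummus: the both-tight solution has a negative serving — not a feasible corner.
whole-barley bread + Greek yogurt with both tight: 3.325 servings and 1.396 servings → $2.60.
hummus + Greek yogurt with both tight: 2.968 servings and 1.29 servings → $3.12.
So the least-cost plan costs $2.60.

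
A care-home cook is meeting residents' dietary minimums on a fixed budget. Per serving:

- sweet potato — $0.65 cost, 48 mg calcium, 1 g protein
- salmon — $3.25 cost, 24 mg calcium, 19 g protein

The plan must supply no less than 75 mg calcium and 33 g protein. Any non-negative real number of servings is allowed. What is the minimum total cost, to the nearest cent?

sweet potato only: max(75/48, 33/1) = 33 servings → $21.45.
salmon only: max(75/24, 33/19) = 3.125 servings → $10.16.
sweet potato + salmon with both tight: 0.7128 servings and 1.699 servings → $5.99.
Cheapest feasible corner: $5.99.

$5.99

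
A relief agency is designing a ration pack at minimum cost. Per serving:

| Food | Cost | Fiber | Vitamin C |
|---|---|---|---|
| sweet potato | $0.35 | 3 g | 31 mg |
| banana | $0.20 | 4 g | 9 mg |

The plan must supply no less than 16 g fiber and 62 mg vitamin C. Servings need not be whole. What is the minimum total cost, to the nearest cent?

An LP optimum is at a vertex; with two nutrient constraints at most two foods are used. Check each candidate.
sweet potato only: max(16/3, 62/31) = 5.333 servings → $1.87.
banana only: max(16/4, 62/9) = 6.889 servings → $1.38.
sweet potato + banana with both tight: 1.072 servings and 3.196 servings → $1.01.
The minimum over all feasible corners is $1.01.

$1.01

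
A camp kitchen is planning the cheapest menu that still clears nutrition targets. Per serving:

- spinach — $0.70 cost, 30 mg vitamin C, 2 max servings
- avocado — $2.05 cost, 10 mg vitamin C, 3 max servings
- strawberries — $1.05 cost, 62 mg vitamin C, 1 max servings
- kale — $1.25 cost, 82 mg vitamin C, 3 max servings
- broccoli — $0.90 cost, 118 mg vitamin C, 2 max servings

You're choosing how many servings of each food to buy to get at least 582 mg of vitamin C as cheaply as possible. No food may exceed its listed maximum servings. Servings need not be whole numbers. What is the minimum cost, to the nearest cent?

Cost per mg of vitamin C: broccoli $0.0076, kale $0.0152, strawberries $0.0169, spinach $0.0233, avocado $0.2050.
Take 2 servings of broccoli: +236.0 mg vitamin C for $1.80 (total $1.80, still need 346.0 mg).
Take 3 servings of kale: +246.0 mg vitamin C for $3.75 (total $5.55, still need 100.0 mg).
Take 1 serving of strawberries: +62.0 mg vitamin C for $1.05 (total $6.60, still need 38.0 mg).
Take 1.267 servings of spinach: +38.0 mg vitamin C for $0.89 (total $7.49, still need 0.0 mg).
Greedy by cheapest-per-mg is optimal for a single linear constraint, so the minimum cost is $7.49.

$7.49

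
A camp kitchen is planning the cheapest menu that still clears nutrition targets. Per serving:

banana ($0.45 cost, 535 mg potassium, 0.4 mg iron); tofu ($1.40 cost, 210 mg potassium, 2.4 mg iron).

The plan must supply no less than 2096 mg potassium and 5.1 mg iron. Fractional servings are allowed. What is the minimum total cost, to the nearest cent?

banana only: max(2096/535, 5.1/0.4) = 12.75 servings → $5.74.
tofu only: max(2096/210, 5.1/2.4) = 9.981 servings → $13.97.
banana + tofu with both tight: 3.3 servings and 1.575 servings → $3.69.
So the least-cost plan costs $3.69.

$3.69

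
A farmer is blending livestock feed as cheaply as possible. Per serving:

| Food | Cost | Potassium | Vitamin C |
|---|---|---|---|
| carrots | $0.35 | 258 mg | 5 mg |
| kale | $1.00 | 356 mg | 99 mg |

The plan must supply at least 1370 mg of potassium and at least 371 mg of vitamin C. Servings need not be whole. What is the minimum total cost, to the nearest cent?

carrots only: max(1370/258, 371/5) = 74.2 servings → $25.97.
kale only: max(1370/356, 371/99) = 3.848 servings → $3.85.
carrots + kale with both tight: 0.1496 servings and 3.74 servings → $3.79.
Cheapest feasible corner: $3.79.

$3.79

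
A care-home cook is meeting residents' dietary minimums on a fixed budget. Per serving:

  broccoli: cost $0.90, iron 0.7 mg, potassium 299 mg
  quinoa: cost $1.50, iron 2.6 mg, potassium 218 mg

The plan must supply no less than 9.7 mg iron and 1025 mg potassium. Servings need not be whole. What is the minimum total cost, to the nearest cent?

With two linear requirements the optimum uses one or two foods; enumerate the corners.
broccoli only: max(9.7/0.7, 1025/299) = 13.86 servings → $12.47.
quinoa only: max(9.7/2.6, 1025/218) = 4.702 servings → $7.05.
broccoli + quinoa with both tight: 0.8809 servings and 3.494 servings → $6.03.
Cheapest feasible corner: $6.03.

$6.03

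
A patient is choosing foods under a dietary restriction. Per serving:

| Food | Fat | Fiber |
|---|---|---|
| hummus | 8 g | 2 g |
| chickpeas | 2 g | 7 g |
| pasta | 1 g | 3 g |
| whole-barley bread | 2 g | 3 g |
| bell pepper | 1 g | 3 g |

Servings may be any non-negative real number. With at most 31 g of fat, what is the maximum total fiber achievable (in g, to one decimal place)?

108.5 g

Fiber per g fat: chickpeas 3.5, pasta 3, bell pepper 3, whole-barley bread 1.5, hummus 0.25.
With no serving limits, spend the whole fat allowance on chickpeas: 31 g / 2 g × 7 g = 108.5 g.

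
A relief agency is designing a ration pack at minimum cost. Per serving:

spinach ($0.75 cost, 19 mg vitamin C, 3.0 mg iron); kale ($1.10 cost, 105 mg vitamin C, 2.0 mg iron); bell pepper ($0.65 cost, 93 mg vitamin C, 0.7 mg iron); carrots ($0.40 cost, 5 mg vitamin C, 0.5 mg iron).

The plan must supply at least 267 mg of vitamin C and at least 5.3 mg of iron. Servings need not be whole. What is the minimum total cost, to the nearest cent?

The cheapest plan sits at a corner of the feasible region — with two constraints it uses at most two foods.
spinach only: max(267/19, 5.3/3.0) = 14.05 servings → $10.54.
kale only: max(267/105, 5.3/2.0) = 2.65 servings → $2.92.
bell pepper only: max(267/93, 5.3/0.7) = 7.571 servings → $4.92.
carrots only: max(267/5, 5.3/0.5) = 53.4 servings → $21.36.
spinach + kale with both tight: 0.08123 servings and 2.528 servings → $2.84.
spinach + bell pepper with both tight: 1.152 servings and 2.636 servings → $2.58.
spinach + carrots: intersection lies outside the first quadrant.
kale + bell pepper: the both-tight solution has a negative serving — not a feasible corner.
kale + carrots with both tight: 2.518 servings and 0.5294 servings → $2.98.
bell pepper + carrots with both tight: 2.488 servings and 7.116 servings → $4.46.
The minimum over all feasible corners is $2.58.

$2.58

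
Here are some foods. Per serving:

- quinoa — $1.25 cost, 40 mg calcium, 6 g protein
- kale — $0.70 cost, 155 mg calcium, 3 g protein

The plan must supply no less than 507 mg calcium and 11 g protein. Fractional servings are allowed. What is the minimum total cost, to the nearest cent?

Minimising a linear cost over {calcium ≥ 507, protein ≥ 11, servings ≥ 0} — the optimum is at a vertex, using one or two foods.
quinoa only: max(507/40, 11/6) = 12.68 servings → $15.84.
kale only: max(507/155, 11/3) = 3.667 servings → $2.57.
quinoa + kale with both tight: 0.2272 servings and 3.212 servings → $2.53.
The minimum over all feasible corners is $2.53.

$2.53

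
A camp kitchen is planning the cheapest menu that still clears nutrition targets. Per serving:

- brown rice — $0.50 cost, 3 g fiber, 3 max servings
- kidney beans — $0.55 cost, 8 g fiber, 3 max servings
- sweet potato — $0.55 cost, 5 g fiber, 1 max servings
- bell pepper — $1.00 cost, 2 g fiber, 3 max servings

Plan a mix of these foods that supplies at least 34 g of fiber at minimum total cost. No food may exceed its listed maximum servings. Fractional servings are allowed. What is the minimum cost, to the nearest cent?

Cost per g of fiber: kidney beans $0.0688, sweet potato $0.1100, brown rice $0.1667, bell pepper $0.5000.
Take 3 servings of kidney beans: +24.0 g fiber for $1.65 (total $1.65, still need 10.0 g).
Take 1 serving of sweet potato: +5.0 g fiber for $0.55 (total $2.20, still need 5.0 g).
Take 1.667 servings of brown rice: +5.0 g fiber for $0.83 (total $3.03, still need 0.0 g).
Greedy by cheapest-per-g is optimal for a single linear constraint, so the minimum cost is $3.03.

$3.03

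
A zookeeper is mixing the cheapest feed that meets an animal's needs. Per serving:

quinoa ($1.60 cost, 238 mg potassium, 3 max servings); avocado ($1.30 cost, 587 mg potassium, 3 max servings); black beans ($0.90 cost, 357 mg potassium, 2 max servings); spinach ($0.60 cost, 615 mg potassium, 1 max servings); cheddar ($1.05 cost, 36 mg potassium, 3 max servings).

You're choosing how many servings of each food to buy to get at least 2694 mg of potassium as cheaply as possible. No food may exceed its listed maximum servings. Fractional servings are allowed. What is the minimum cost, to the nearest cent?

$5.30

Cost per mg of potassium: spinach $0.0010, avocado $0.0022, black beans $0.0025, quinoa $0.0067, cheddar $0.0292.
Take 1 serving of spinach: +615.0 mg potassium for $0.60 (total $0.60, still need 2079.0 mg).
Take 3 servings of avocado: +1761.0 mg potassium for $3.90 (total $4.50, still need 318.0 mg).
Take 0.8908 servings of black beans: +318.0 mg potassium for $0.80 (total $5.30, still need 0.0 mg).
Filling from the cheapest source first is optimal under one linear minimum: $5.30.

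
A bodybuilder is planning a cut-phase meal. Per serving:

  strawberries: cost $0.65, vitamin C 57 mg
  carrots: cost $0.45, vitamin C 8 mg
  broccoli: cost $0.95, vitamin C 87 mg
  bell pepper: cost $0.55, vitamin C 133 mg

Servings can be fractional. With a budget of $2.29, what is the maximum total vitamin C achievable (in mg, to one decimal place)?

553.8 mg

Vitamin C per dollar: bell pepper 241.8, broccoli 91.58, strawberries 87.69, carrots 17.78.
With no serving limits, spend the whole cost allowance on bell pepper: $2.29 / $0.55 × 133 mg = 553.8 mg.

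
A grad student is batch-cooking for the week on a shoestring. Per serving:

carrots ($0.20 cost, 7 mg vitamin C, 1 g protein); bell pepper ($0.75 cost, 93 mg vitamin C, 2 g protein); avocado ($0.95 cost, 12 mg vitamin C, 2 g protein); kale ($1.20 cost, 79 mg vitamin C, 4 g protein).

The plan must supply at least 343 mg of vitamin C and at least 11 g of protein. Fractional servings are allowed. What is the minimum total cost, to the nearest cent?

At the optimum either one food covers both requirements or two foods hit both targets exactly; no other combination can be cheaper.
carrots only: max(343/7, 11/1) = 49 servings → $9.80.
bell pepper only: max(343/93, 11/2) = 5.5 servings → $4.12.
avocado only: max(343/12, 11/2) = 28.58 servings → $27.15.
kale only: max(343/79, 11/4) = 4.342 servings → $5.21.
carrots + bell pepper with both tight: 4.266 servings and 3.367 servings → $3.38.
carrots + avocado: the both-tight solution has a negative serving — not a feasible corner.
carrots + kale with both targets exact would need a negative amount; discard.
bell pepper + avocado with both tight: 3.42 servings and 2.08 servings → $4.54.
bell pepper + kale with both tight: 2.35 servings and 1.575 servings → $3.65.
avocado + kale: the both-tight solution has a negative serving — not a feasible corner.
Cheapest feasible corner: $3.38.

$3.38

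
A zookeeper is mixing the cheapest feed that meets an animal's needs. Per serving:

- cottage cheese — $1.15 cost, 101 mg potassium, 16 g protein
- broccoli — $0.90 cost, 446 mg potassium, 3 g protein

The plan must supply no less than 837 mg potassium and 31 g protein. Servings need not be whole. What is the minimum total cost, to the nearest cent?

$3.26

Check every corner: each single food scaled to meet both minima, and each pair solved so both constraints bind.
cottage cheese only: max(837/101, 31/16) = 8.287 servings → $9.53.
broccoli only: max(837/446, 31/3) = 10.33 servings → $9.30.
cottage cheese + broccoli with both tight: 1.656 servings and 1.502 servings → $3.26.
Cheapest feasible corner: $3.26.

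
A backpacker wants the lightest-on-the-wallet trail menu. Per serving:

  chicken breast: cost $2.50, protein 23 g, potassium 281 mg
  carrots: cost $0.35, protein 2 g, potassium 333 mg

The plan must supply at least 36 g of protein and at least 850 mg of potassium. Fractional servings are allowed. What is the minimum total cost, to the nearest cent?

$4.09

For a min-cost LP with two ≥-constraints, a basic feasible solution has at most two positive variables.
chicken breast only: max(36/23, 850/281) = 3.025 servings → $7.56.
carrots only: max(36/2, 850/333) = 18 servings → $6.30.
chicken breast + carrots with both tight: 1.45 servings and 1.329 servings → $4.09.
The minimum over all feasible corners is $4.09.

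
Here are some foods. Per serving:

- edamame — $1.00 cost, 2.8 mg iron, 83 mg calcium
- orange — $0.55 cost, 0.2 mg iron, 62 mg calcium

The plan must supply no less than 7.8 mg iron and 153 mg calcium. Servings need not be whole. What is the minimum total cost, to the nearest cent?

$2.79

Check every corner: each single food scaled to meet both minima, and each pair solved so both constraints bind.
edamame only: max(7.8/2.8, 153/83) = 2.786 servings → $2.79.
orange only: max(7.8/0.2, 153/62) = 39 servings → $21.45.
edamame + orange: intersection lies outside the first quadrant.
Cheapest feasible corner: $2.79.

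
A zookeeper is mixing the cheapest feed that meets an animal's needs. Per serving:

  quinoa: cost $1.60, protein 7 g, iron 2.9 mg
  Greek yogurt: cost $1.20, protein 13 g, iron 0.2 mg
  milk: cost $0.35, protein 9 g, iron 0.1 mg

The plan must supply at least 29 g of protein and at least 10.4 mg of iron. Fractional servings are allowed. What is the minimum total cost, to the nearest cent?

Minimising a linear cost over {protein ≥ 29, iron ≥ 10.4, servings ≥ 0} — the optimum is at a vertex, using one or two foods.
quinoa only: max(29/7, 10.4/2.9) = 4.143 servings → $6.63.
Greek yogurt only: max(29/13, 10.4/0.2) = 52 servings → $62.40.
milk only: max(29/9, 10.4/0.1) = 104 servings → $36.40.
quinoa + Greek yogurt with both tight: 3.565 servings and 0.3113 servings → $6.08.
quinoa + milk with both tight: 3.571 servings and 0.4449 servings → $5.87.
Greek yogurt + milk with both targets exact would need a negative amount; discard.
Cheapest feasible corner: $5.87.

$5.87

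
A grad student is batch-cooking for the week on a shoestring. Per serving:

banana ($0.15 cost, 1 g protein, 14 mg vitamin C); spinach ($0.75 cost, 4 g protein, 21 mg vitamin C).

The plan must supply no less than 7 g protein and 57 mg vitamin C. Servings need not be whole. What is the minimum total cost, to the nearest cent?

Compare the cost at each extreme point of the feasible region.
banana only: max(7/1, 57/14) = 7 servings → $1.05.
spinach only: max(7/4, 57/21) = 2.714 servings → $2.04.
banana + spinach with both tight: 2.314 servings and 1.171 servings → $1.23.
The minimum over all feasible corners is $1.05.

$1.05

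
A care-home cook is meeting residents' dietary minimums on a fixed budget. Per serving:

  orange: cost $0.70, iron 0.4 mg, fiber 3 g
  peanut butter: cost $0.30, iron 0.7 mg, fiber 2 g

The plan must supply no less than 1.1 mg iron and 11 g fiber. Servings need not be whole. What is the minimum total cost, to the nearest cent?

$1.65

At the optimum either one food covers both requirements or two foods hit both targets exactly; no other combination can be cheaper.
orange only: max(1.1/0.4, 11/3) = 3.667 servings → $2.57.
peanut butter only: max(1.1/0.7, 11/2) = 5.5 servings → $1.65.
orange + peanut butter with both targets exact would need a negative amount; discard.
So the least-cost plan costs $1.65.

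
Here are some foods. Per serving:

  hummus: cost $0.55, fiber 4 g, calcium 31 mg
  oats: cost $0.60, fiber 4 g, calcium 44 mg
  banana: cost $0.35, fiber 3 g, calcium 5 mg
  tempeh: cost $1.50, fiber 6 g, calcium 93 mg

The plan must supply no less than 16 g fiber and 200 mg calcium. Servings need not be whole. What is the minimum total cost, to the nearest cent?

$2.73

An LP optimum is at a vertex; with two nutrient constraints at most two foods are used. Check each candidate.
hummus only: max(16/4, 200/31) = 6.452 servings → $3.55.
oats only: max(16/4, 200/44) = 4.545 servings → $2.73.
banana only: max(16/3, 200/5) = 40 servings → $14.00.
tempeh only: max(16/6, 200/93) = 2.667 servings → $4.00.
hummus + oats: intersection lies outside the first quadrant.
hummus + banana: intersection lies outside the first quadrant.
hummus + tempeh with both tight: 1.548 servings and 1.634 servings → $3.30.
oats + banana: intersection lies outside the first quadrant.
oats + tempeh with both tight: 2.667 servings and 0.8889 servings → $2.93.
banana + tempeh with both tight: 1.157 servings and 2.088 servings → $3.54.
The minimum over all feasible corners is $2.73.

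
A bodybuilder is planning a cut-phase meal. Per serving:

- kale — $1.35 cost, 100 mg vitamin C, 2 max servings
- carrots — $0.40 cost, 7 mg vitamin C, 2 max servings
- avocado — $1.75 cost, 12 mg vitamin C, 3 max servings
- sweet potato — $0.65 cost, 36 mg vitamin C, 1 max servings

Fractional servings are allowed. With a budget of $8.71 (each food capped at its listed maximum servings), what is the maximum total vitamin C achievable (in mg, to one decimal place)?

281.3 mg

Vitamin C per dollar: kale 74.07, sweet potato 55.38, carrots 17.5, avocado 6.857.
Take 2 servings of kale: spends $2.70, +200.0 mg vitamin C (running total 200.0 mg).
Take 1 serving of sweet potato: spends $0.65, +36.0 mg vitamin C (running total 236.0 mg).
Take 2 servings of carrots: spends $0.80, +14.0 mg vitamin C (running total 250.0 mg).
Take 2.606 servings of avocado: spends $4.56, +31.3 mg vitamin C (running total 281.3 mg).
Greedy by best ratio exhausts the cost allowance optimally: 281.3 mg.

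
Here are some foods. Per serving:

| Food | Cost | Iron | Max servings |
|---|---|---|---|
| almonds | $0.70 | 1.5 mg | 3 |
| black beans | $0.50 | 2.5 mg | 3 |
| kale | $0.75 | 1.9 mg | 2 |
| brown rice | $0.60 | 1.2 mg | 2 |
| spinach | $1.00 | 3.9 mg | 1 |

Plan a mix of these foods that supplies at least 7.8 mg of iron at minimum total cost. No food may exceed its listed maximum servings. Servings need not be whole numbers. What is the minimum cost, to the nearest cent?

$1.58

Cost per mg of iron: black beans $0.2000, spinach $0.2564, kale $0.3947, almonds $0.4667, brown rice $0.5000.
Take 3 servings of black beans: +7.5 mg iron for $1.50 (total $1.50, still need 0.3 mg).
Take 0.07692 servings of spinach: +0.3 mg iron for $0.08 (total $1.58, still need 0.0 mg).
Filling from the cheapest source first is optimal under one linear minimum: $1.58.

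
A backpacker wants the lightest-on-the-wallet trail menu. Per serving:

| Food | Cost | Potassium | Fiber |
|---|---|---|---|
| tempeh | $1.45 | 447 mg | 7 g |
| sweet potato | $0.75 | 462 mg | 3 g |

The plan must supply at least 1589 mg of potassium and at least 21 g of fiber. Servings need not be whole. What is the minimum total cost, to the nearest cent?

$4.47

Check every corner: each single food scaled to meet both minima, and each pair solved so both constraints bind.
tempeh only: max(1589/447, 21/7) = 3.555 servings → $5.15.
sweet potato only: max(1589/462, 21/3) = 7 servings → $5.25.
tempeh + sweet potato with both tight: 2.607 servings and 0.9171 servings → $4.47.
The minimum over all feasible corners is $4.47.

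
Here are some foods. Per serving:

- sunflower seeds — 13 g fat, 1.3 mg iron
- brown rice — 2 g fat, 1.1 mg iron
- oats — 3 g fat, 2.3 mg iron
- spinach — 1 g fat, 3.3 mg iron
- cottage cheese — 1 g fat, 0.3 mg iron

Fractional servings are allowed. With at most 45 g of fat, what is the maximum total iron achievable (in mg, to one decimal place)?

Iron per g fat: spinach 3.3, oats 0.7667, brown rice 0.55, cottage cheese 0.3, sunflower seeds 0.1.
With no serving limits, spend the whole fat allowance on spinach: 45 g / 1 g × 3.3 mg = 148.5 mg.

148.5 mg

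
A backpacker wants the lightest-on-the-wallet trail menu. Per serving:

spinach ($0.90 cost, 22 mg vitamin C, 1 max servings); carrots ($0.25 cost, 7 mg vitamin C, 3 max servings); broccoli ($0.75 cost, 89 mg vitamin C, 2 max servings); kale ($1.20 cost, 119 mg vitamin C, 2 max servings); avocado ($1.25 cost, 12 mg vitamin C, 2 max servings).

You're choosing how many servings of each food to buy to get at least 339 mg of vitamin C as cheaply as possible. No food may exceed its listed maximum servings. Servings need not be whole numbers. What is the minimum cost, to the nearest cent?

Cost per mg of vitamin C: broccoli $0.0084, kale $0.0101, carrots $0.0357, spinach $0.0409, avocado $0.1042.
Take 2 servings of broccoli: +178.0 mg vitamin C for $1.50 (total $1.50, still need 161.0 mg).
Take 1.353 servings of kale: +161.0 mg vitamin C for $1.62 (total $3.12, still need 0.0 mg).
Filling from the cheapest source first is optimal under one linear minimum: $3.12.

$3.12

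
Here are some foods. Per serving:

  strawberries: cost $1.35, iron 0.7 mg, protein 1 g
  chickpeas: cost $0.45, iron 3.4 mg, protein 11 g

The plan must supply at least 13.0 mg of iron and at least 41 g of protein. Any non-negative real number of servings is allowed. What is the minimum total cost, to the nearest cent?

Check every corner: each single food scaled to meet both minima, and each pair solved so both constraints bind.
strawberries only: max(13.0/0.7, 41/1) = 41 servings → $55.35.
chickpeas only: max(13.0/3.4, 41/11) = 3.824 servings → $1.72.
strawberries + chickpeas with both tight: 0.8372 servings and 3.651 servings → $2.77.
Cheapest feasible corner: $1.72.

$1.72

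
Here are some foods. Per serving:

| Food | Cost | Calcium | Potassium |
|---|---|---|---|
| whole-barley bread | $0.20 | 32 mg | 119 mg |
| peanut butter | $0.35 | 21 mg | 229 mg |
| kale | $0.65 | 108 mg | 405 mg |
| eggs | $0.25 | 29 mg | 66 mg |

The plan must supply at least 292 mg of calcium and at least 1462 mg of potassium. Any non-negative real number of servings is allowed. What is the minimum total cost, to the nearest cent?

Two binding constraints pin down two serving amounts, so the optimal mix uses at most two foods. The candidates are each food alone (scaled to the tighter of calcium/potassium) and each pair with both constraints tight.
whole-barley bread only: max(292/32, 1462/119) = 12.29 servings → $2.46.
peanut butter only: max(292/21, 1462/229) = 13.9 servings → $4.87.
kale only: max(292/108, 1462/405) = 3.61 servings → $2.35.
eggs only: max(292/29, 1462/66) = 22.15 servings → $5.54.
whole-barley bread + peanut butter with both tight: 7.489 servings and 2.492 servings → $2.37.
whole-barley bread + kale: the both-tight solution has a negative serving — not a feasible corner.
whole-barley bread + eggs: intersection lies outside the first quadrant.
peanut butter + kale with both tight: 2.443 servings and 2.229 servings → $2.30.
peanut butter + eggs with both tight: 4.401 servings and 6.882 servings → $3.26.
kale + eggs: intersection lies outside the first quadrant.
So the least-cost plan costs $2.30.

$2.30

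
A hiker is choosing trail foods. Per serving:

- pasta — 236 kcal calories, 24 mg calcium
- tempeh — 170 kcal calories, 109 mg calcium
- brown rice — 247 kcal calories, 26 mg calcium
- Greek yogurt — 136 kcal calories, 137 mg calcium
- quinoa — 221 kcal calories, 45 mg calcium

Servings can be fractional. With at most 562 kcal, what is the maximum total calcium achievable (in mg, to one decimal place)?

Calcium per kcal: Greek yogurt 1.007, tempeh 0.6412, quinoa 0.2036, brown rice 0.1053, pasta 0.1017.
With no serving limits, spend the whole calories allowance on Greek yogurt: 562 kcal / 136 kcal × 137 mg = 566.1 mg.

566.1 mg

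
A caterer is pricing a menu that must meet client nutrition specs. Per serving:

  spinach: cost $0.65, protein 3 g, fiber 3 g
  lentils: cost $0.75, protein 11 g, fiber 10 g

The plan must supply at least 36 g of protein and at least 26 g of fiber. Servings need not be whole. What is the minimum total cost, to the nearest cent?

$2.45

An LP optimum is at a vertex; with two nutrient constraints at most two foods are used. Check each candidate.
spinach only: max(36/3, 26/3) = 12 servings → $7.80.
lentils only: max(36/11, 26/10) = 3.273 servings → $2.45.
spinach + lentils: intersection lies outside the first quadrant.
So the least-cost plan costs $2.45.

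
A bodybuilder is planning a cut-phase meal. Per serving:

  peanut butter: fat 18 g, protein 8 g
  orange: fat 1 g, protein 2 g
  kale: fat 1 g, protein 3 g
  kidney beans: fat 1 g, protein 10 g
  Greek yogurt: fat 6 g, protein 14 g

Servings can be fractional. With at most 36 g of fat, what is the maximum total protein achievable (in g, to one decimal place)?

360.0 g

Protein per g fat: kidney beans 10, kale 3, Greek yogurt 2.333, orange 2, peanut butter 0.4444.
With no serving limits, spend the whole fat allowance on kidney beans: 36 g / 1 g × 10 g = 360.0 g.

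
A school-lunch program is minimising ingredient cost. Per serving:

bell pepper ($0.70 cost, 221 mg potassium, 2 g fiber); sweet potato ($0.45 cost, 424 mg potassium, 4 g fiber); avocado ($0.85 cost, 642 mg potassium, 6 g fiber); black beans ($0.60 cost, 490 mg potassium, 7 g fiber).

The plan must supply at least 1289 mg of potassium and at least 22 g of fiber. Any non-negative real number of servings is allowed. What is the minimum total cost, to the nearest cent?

$1.89

Minimising a linear cost over {potassium ≥ 1289, fiber ≥ 22, servings ≥ 0} — the optimum is at a vertex, using one or two foods.
bell pepper only: max(1289/221, 22/2) = 11 servings → $7.70.
sweet potato only: max(1289/424, 22/4) = 5.5 servings → $2.48.
avocado only: max(1289/642, 22/6) = 3.667 servings → $3.12.
black beans only: max(1289/490, 22/7) = 3.143 servings → $1.89.
bell pepper + sweet potato with both targets exact would need a negative amount; discard.
bell pepper + avocado: the both-tight solution has a negative serving — not a feasible corner.
bell pepper + black beans: intersection lies outside the first quadrant.
sweet potato + avocado: the both-tight solution has a negative serving — not a feasible corner.
sweet potato + black beans with both targets exact would need a negative amount; discard.
avocado + black beans: the both-tight solution has a negative serving — not a feasible corner.
The minimum over all feasible corners is $1.89.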